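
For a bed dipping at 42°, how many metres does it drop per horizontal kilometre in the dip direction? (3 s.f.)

drop per km = 1000 × tan 42° = 1000 × 0.9004

900 m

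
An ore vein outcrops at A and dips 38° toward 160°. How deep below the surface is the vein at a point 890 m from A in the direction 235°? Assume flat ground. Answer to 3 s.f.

180 m

The hole lies 75° from the dip direction, so the down-dip offset is 890 × cos 75° = 230.35 m.
Depth = down-dip offset × tan(dip) = 230.35 × tan 38° = 230.35 × 0.7813
Depth = 179.97 m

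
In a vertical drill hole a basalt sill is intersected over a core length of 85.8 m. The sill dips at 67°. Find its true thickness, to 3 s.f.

33.5 m

True thickness t = h · cos(dip) = 85.8 × cos 67°
t = 85.8 × 0.3907 = 33.525 m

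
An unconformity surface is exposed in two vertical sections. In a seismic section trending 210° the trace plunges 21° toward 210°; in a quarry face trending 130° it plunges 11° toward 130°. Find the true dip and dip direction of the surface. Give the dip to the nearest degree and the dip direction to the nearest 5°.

Represent each trace as a vector plunging at its apparent dip toward its trend (east-north-up frame): v₁ = (-0.467, -0.809, -0.358), v₂ = (0.752, -0.631, -0.191).
n = v₁ × v₂ = (-0.072, -0.359, 0.903) (taken with n_z > 0).
True dip = arccos(n_z / |n|) = arccos(0.9268) = 22.1°.
Dip direction = azimuth of (n_x, n_y) = atan2(-0.072, -0.359) = 191°.

true dip 22°, dip direction 190°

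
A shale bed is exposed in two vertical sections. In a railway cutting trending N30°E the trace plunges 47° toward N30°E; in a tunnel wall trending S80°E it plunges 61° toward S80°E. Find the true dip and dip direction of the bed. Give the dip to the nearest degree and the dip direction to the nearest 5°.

true dip 62°, dip direction 085°

Each apparent-dip line lies in the plane. As unit vectors (x east, y north, z up), v₁ plunges 47°→N30°E and v₂ plunges 61°→S80°E.
n = v₁ × v₂ = (0.578, 0.051, 0.311) (taken with n_z > 0).
Dip δ = arctan(|n_h|/n_z) = arctan(0.580/0.311) = 61.8°.
Dip direction = azimuth of (n_x, n_y) = atan2(0.578, 0.051) = 85°.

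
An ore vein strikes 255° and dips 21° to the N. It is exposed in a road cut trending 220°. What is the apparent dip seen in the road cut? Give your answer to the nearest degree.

12°

The section lies 35° from the strike.
tan α = tan 21° × sin 35° = 0.3839 × 0.5736 = 0.2202
apparent dip = arctan 0.2202 = 12.42°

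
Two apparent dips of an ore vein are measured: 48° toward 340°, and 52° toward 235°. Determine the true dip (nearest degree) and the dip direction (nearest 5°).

true dip 63°, dip direction 285°

Represent each trace as a vector plunging at its apparent dip toward its trend (east-north-up frame): v₁ = (-0.229, 0.629, -0.743), v₂ = (-0.504, -0.353, -0.788).
n = v₁ × v₂ = (-0.758, 0.194, 0.398) (taken with n_z > 0).
Dip δ = arctan(|n_h|/n_z) = arctan(0.782/0.398) = 63.0°.
Dip direction = atan2(-0.758, 0.194) = 284° (azimuth of n's horizontal projection).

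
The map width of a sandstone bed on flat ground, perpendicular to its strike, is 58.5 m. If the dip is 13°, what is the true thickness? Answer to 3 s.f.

True thickness t = w · sin(dip) = 58.5 × sin 13°
t = 58.5 × 0.2250 = 13.160 m

13.2 m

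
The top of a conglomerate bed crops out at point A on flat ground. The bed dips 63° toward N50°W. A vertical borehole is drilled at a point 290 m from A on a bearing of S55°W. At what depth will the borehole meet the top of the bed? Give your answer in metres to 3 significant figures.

147 m

The hole lies 75° from the dip direction, so the down-dip offset is 290 × cos 75° = 75.06 m.
Depth = down-dip offset × tan(dip) = 75.06 × tan 63° = 75.06 × 1.9626
Depth = 147.31 m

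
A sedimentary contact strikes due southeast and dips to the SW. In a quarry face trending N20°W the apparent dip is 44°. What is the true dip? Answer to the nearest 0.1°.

The section is 25° from the strike.
tan δ = tan α / sin β = tan 44° / sin 25° = 0.9657 / 0.4226 = 2.2850
δ = arctan(2.2850) = 66.36°

66.4°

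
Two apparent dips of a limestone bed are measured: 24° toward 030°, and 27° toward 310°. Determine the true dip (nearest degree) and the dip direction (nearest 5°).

true dip 32°, dip direction 345°

Represent each trace as a vector plunging at its apparent dip toward its trend (east-north-up frame): v₁ = (0.457, 0.791, -0.407), v₂ = (-0.683, 0.573, -0.454).
Cross product v₁ × v₂ gives the pole to the plane: n ∝ (-0.126, 0.485, 0.802).
True dip = arccos(n_z / |n|) = arccos(0.8479) = 32.0°.
Dip direction = atan2(-0.126, 0.485) = 345° (azimuth of n's horizontal projection).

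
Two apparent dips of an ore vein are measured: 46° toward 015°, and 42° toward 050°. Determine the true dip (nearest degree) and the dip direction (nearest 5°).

Each apparent-dip line lies in the plane. As unit vectors (x east, y north, z up), v₁ plunges 46°→015° and v₂ plunges 42°→050°.
The plane normal is n = v₁ × v₂ ∝ (0.105, 0.289, 0.296).
True dip = arccos(n_z / |n|) = arccos(0.6933) = 46.1°.
Dip direction = atan2(0.105, 0.289) = 20° (azimuth of n's horizontal projection).

true dip 46°, dip direction 020°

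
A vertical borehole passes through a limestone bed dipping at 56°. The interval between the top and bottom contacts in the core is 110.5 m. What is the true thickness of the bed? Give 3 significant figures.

61.8 m

True thickness t = h · cos(dip) = 110.5 × cos 56°
t = 110.5 × 0.5592 = 61.791 m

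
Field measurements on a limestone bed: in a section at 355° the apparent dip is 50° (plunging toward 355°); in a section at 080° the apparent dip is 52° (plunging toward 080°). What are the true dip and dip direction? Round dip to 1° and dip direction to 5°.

The two traces are lines in the plane: v₁ = (sin 355°·cos 50°, cos 355°·cos 50°, −sin 50°), v₂ = (sin 80°·cos 52°, cos 80°·cos 52°, −sin 52°).
The plane normal is n = v₁ × v₂ ∝ (0.423, 0.509, 0.394).
True dip = arccos(n_z / |n|) = arccos(0.5120) = 59.2°.
Dip direction = azimuth of (n_x, n_y) = atan2(0.423, 0.509) = 40°.

true dip 59°, dip direction 040°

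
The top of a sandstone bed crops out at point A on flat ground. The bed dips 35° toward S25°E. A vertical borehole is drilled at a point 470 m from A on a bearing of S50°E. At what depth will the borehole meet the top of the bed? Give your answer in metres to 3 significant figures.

The hole lies 25° from the dip direction, so the down-dip offset is 470 × cos 25° = 425.96 m.
Depth = down-dip offset × tan(dip) = 425.96 × tan 35° = 425.96 × 0.7002
Depth = 298.26 m

298 m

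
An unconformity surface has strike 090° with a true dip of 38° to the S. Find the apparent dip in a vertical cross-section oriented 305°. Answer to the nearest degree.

24°

The section lies 35° from the strike.
tan α = tan 38° × sin 35° = 0.7813 × 0.5736 = 0.4481
α = arctan(0.4481) = 24.14°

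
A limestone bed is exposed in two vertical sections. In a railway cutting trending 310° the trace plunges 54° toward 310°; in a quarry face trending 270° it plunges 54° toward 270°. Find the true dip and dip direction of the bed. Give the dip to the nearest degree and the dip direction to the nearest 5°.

true dip 56°, dip direction 290°

Represent each trace as a vector plunging at its apparent dip toward its trend (east-north-up frame): v₁ = (-0.450, 0.378, -0.809), v₂ = (-0.588, -0.000, -0.809).
The plane normal is n = v₁ × v₂ ∝ (-0.306, 0.111, 0.222).
tan δ = √(n_x²+n_y²)/n_z = 0.325/0.222, so δ = 55.7°.
The horizontal component of n points toward azimuth atan2(n_x, n_y) = 290°, the dip direction.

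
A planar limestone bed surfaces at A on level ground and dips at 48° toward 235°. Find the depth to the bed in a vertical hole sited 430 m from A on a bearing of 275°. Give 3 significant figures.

366 m

The hole lies 40° from the dip direction, so the down-dip offset is 430 × cos 40° = 329.40 m.
Depth = down-dip offset × tan(dip) = 329.40 × tan 48° = 329.40 × 1.1106
Depth = 365.83 m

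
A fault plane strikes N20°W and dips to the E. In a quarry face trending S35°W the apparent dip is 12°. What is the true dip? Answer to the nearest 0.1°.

14.5°

The section is 55° from the strike.
tan δ = tan α / sin β = tan 12° / sin 55° = 0.2126 / 0.8192 = 0.2595
true dip = arctan 0.2595 = 14.55°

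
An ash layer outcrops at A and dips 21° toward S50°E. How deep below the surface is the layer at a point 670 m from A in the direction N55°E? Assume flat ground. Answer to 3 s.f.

66.6 m

The hole lies 75° from the dip direction, so the down-dip offset is 670 × cos 75° = 173.41 m.
Depth = down-dip offset × tan(dip) = 173.41 × tan 21° = 173.41 × 0.3839
Depth = 66.57 m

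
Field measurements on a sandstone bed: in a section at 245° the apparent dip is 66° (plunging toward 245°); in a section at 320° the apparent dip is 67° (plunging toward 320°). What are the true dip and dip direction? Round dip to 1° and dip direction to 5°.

Represent each trace as a vector plunging at its apparent dip toward its trend (east-north-up frame): v₁ = (-0.369, -0.172, -0.914), v₂ = (-0.251, 0.299, -0.921).
Cross product v₁ × v₂ gives the pole to the plane: n ∝ (-0.432, 0.110, 0.154).
Dip δ = arctan(|n_h|/n_z) = arctan(0.445/0.154) = 71.0°.
Dip direction = atan2(-0.432, 0.110) = 284° (azimuth of n's horizontal projection).

true dip 71°, dip direction 285°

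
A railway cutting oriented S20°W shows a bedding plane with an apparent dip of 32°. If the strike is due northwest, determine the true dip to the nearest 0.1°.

The section is 65° from the strike.
tan δ = tan α / sin β = tan 32° / sin 65° = 0.6249 / 0.9063 = 0.6895
δ = arctan(0.6895) = 34.58°

34.6°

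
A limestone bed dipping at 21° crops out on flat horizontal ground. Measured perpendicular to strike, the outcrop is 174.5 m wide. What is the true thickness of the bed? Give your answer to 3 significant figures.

62.5 m

True thickness t = w · sin(dip) = 174.5 × sin 21°
t = 174.5 × 0.3584 = 62.535 m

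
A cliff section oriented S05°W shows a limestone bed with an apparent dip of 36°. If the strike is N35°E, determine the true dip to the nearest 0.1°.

55.5°

The section is 30° from the strike.
tan(true dip) = tan 36° / sin 30° = 1.4531
δ = arctan(1.4531) = 55.46°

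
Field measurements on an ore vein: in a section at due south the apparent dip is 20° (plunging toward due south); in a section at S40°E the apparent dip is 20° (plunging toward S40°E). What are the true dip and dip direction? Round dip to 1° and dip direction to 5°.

true dip 21°, dip direction 160°

The two traces are lines in the plane: v₁ = (sin 180°·cos 20°, cos 180°·cos 20°, −sin 20°), v₂ = (sin 140°·cos 20°, cos 140°·cos 20°, −sin 20°).
n = v₁ × v₂ = (0.075, -0.207, 0.568) (taken with n_z > 0).
True dip = arccos(n_z / |n|) = arccos(0.9325) = 21.2°.
Dip direction = azimuth of (n_x, n_y) = atan2(0.075, -0.207) = 160°.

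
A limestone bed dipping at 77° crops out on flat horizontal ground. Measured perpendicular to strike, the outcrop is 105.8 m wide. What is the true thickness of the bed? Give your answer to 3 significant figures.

103 m

True thickness t = w · sin(dip) = 105.8 × sin 77°
t = 105.8 × 0.9744 = 103.088 m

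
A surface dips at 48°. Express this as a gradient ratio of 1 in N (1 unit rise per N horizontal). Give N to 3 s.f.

1 in 0.900

1 : N means tan θ = 1/N, so N = 1/tan 48° = 1/1.1106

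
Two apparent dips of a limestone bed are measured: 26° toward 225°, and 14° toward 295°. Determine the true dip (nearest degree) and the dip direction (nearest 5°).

Each apparent-dip line lies in the plane. As unit vectors (x east, y north, z up), v₁ plunges 26°→225° and v₂ plunges 14°→295°.
n = v₁ × v₂ = (-0.334, -0.232, 0.820) (taken with n_z > 0).
Dip δ = arctan(|n_h|/n_z) = arctan(0.406/0.820) = 26.4°.
The horizontal component of n points toward azimuth atan2(n_x, n_y) = 235°, the dip direction.

true dip 26°, dip direction 235°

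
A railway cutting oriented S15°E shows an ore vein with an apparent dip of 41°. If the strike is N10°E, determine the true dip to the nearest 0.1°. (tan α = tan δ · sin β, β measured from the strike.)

64.1°

The section is 25° from the strike.
tan(true dip) = tan 41° / sin 25° = 2.0569
δ = arctan(2.0569) = 64.07°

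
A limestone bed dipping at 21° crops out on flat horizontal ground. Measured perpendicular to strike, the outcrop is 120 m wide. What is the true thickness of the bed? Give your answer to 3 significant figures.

True thickness t = w · sin(dip) = 120 × sin 21°
t = 120 × 0.3584 = 43.004 m

43.0 m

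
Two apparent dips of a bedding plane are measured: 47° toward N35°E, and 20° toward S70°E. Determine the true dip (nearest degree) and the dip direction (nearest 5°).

true dip 47°, dip direction 040°

Represent each trace as a vector plunging at its apparent dip toward its trend (east-north-up frame): v₁ = (0.391, 0.559, -0.731), v₂ = (0.883, -0.321, -0.342).
The plane normal is n = v₁ × v₂ ∝ (0.426, 0.512, 0.619).
True dip = arccos(n_z / |n|) = arccos(0.6807) = 47.1°.
Dip direction = azimuth of (n_x, n_y) = atan2(0.426, 0.512) = 40°.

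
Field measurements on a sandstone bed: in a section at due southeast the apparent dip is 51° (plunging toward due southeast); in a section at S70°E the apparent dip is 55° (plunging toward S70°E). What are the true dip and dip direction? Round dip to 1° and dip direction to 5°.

true dip 55°, dip direction 105°

The two traces are lines in the plane: v₁ = (sin 135°·cos 51°, cos 135°·cos 51°, −sin 51°), v₂ = (sin 110°·cos 55°, cos 110°·cos 55°, −sin 55°).
Cross product v₁ × v₂ gives the pole to the plane: n ∝ (0.212, -0.054, 0.153).
tan δ = √(n_x²+n_y²)/n_z = 0.219/0.153, so δ = 55.1°.
Dip direction = atan2(0.212, -0.054) = 104° (azimuth of n's horizontal projection).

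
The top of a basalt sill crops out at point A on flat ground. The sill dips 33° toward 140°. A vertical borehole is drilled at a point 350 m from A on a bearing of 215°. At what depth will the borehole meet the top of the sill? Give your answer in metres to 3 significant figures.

58.8 m

The hole lies 75° from the dip direction, so the down-dip offset is 350 × cos 75° = 90.59 m.
Depth = down-dip offset × tan(dip) = 90.59 × tan 33° = 90.59 × 0.6494
Depth = 58.83 m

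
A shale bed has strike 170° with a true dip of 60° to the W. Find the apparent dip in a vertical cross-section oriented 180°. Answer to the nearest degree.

The section lies 10° from the strike.
tan α = tan 60° × sin 10° = 1.7321 × 0.1736 = 0.3008
apparent dip = arctan 0.3008 = 16.74°

17°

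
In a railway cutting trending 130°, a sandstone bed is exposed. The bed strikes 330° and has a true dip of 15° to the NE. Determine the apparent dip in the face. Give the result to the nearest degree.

5°

The strike is 330° and the section trends 130°; the acute angle between them is β = 20°.
tan α = tan 15° × sin 20° = 0.2679 × 0.3420 = 0.0916
apparent dip = arctan 0.0916 = 5.24°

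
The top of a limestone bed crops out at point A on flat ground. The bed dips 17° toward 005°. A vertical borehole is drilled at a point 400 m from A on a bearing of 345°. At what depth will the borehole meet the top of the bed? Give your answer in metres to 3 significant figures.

The hole lies 20° from the dip direction, so the down-dip offset is 400 × cos 20° = 375.88 m.
Depth = down-dip offset × tan(dip) = 375.88 × tan 17° = 375.88 × 0.3057
Depth = 114.92 m

115 m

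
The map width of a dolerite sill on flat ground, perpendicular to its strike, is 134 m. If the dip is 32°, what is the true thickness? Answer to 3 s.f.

True thickness t = w · sin(dip) = 134 × sin 32°
t = 134 × 0.5299 = 71.009 m

71.0 m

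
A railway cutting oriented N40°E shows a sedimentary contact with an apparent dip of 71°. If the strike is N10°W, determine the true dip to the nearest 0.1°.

The section is 50° from the strike.
tan(true dip) = tan 71° / sin 50° = 3.7912
δ = arctan(3.7912) = 75.22°

75.2°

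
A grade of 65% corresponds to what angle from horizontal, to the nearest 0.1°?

tan θ = 65/100 = 0.6500
θ = arctan(0.6500) = 33.02°

33.0°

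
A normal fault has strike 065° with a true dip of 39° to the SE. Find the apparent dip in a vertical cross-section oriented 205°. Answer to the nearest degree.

Angle between strike (065°) and section (205°): β = 40°.
tan(apparent dip) = tan 39° · sin 40° = 0.5205
α = arctan(0.5205) = 27.50°

27°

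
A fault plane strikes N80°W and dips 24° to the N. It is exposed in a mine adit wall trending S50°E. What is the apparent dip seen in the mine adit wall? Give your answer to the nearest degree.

13°

The section lies 30° from the strike.
tan(apparent dip) = tan 24° · sin 30° = 0.2226
apparent dip = arctan 0.2226 = 12.55°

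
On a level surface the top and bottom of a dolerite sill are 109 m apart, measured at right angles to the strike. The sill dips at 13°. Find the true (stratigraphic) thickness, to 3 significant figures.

24.5 m

True thickness t = w · sin(dip) = 109 × sin 13°
t = 109 × 0.2250 = 24.520 m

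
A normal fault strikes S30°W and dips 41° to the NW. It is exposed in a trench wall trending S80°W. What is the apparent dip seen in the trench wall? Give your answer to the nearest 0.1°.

33.7°

The strike is S30°W and the section trends S80°W; the acute angle between them is β = 50°.
tan(apparent dip) = tan 41° · sin 50° = 0.6659
apparent dip = arctan 0.6659 = 33.66°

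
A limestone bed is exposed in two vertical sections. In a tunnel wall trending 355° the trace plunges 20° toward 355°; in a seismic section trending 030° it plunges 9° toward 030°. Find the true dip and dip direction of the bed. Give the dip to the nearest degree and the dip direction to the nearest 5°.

The two traces are lines in the plane: v₁ = (sin 355°·cos 20°, cos 355°·cos 20°, −sin 20°), v₂ = (sin 30°·cos 9°, cos 30°·cos 9°, −sin 9°).
n = v₁ × v₂ = (-0.146, 0.182, 0.532) (taken with n_z > 0).
tan δ = √(n_x²+n_y²)/n_z = 0.233/0.532, so δ = 23.7°.
Dip direction = atan2(-0.146, 0.182) = 321° (azimuth of n's horizontal projection).

true dip 24°, dip direction 320°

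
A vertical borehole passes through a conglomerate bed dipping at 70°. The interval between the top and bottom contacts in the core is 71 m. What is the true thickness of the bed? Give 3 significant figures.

True thickness t = h · cos(dip) = 71 × cos 70°
t = 71 × 0.3420 = 24.283 m

24.3 m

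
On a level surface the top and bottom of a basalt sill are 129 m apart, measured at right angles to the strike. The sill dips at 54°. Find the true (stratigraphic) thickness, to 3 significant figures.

104 m

True thickness t = w · sin(dip) = 129 × sin 54°
t = 129 × 0.8090 = 104.363 m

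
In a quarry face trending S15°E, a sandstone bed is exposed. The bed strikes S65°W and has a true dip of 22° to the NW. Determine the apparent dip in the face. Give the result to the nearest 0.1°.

The section lies 80° from the strike.
tan α = tan 22° × sin 80° = 0.4040 × 0.9848 = 0.3979
α = arctan(0.3979) = 21.70°

21.7°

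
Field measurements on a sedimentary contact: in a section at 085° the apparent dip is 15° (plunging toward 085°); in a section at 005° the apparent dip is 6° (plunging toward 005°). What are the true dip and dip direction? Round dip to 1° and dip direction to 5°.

true dip 15°, dip direction 070°

Each apparent-dip line lies in the plane. As unit vectors (x east, y north, z up), v₁ plunges 15°→085° and v₂ plunges 6°→005°.
n = v₁ × v₂ = (0.248, 0.078, 0.946) (taken with n_z > 0).
tan δ = √(n_x²+n_y²)/n_z = 0.260/0.946, so δ = 15.3°.
Dip direction = azimuth of (n_x, n_y) = atan2(0.248, 0.078) = 72°.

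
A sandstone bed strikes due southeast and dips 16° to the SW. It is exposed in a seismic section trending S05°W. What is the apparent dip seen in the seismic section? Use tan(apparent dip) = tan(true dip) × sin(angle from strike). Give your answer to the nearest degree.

The strike is due southeast and the section trends S05°W; the acute angle between them is β = 50°.
tan(apparent dip) = tan 16° · sin 50° = 0.2197
α = arctan(0.2197) = 12.39°

12°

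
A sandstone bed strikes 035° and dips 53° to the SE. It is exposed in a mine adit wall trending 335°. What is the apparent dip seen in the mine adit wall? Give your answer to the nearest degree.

49°

The section lies 60° from the strike.
tan(apparent dip) = tan 53° · sin 60° = 1.1493
α = arctan(1.1493) = 48.97°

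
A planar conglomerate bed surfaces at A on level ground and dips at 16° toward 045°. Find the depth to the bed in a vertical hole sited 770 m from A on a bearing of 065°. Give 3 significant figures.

The hole lies 20° from the dip direction, so the down-dip offset is 770 × cos 20° = 723.56 m.
Depth = down-dip offset × tan(dip) = 723.56 × tan 16° = 723.56 × 0.2867
Depth = 207.48 m

207 m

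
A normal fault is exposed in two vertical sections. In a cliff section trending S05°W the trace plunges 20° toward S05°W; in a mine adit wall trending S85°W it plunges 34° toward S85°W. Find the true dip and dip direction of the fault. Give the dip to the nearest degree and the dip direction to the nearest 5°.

true dip 36°, dip direction 245°

Represent each trace as a vector plunging at its apparent dip toward its trend (east-north-up frame): v₁ = (-0.082, -0.936, -0.342), v₂ = (-0.826, -0.072, -0.559).
Cross product v₁ × v₂ gives the pole to the plane: n ∝ (-0.499, -0.237, 0.767).
Dip δ = arctan(|n_h|/n_z) = arctan(0.552/0.767) = 35.7°.
The horizontal component of n points toward azimuth atan2(n_x, n_y) = 245°, the dip direction.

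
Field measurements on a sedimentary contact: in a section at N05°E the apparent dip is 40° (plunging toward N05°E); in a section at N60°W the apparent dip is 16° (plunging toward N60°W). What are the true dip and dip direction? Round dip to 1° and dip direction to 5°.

The two traces are lines in the plane: v₁ = (sin 5°·cos 40°, cos 5°·cos 40°, −sin 40°), v₂ = (sin 300°·cos 16°, cos 300°·cos 16°, −sin 16°).
Cross product v₁ × v₂ gives the pole to the plane: n ∝ (0.099, 0.554, 0.667).
True dip = arccos(n_z / |n|) = arccos(0.7648) = 40.1°.
Dip direction = atan2(0.099, 0.554) = 10° (azimuth of n's horizontal projection).

true dip 40°, dip direction 010°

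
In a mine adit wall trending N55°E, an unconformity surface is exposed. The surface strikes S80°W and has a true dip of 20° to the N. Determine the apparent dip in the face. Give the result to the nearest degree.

The strike is S80°W and the section trends N55°E; the acute angle between them is β = 25°.
tan(apparent dip) = tan 20° · sin 25° = 0.1538
α = arctan(0.1538) = 8.74°

9°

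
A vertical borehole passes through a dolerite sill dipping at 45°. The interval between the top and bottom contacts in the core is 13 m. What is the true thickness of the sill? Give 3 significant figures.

True thickness t = h · cos(dip) = 13 × cos 45°
t = 13 × 0.7071 = 9.192 m

9.19 m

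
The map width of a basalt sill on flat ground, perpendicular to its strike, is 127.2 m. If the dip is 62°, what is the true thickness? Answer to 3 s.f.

112 m

True thickness t = w · sin(dip) = 127.2 × sin 62°
t = 127.2 × 0.8829 = 112.311 m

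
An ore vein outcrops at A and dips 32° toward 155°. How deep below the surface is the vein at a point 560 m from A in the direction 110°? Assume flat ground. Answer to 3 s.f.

The hole lies 45° from the dip direction, so the down-dip offset is 560 × cos 45° = 395.98 m.
Depth = down-dip offset × tan(dip) = 395.98 × tan 32° = 395.98 × 0.6249
Depth = 247.44 m

247 m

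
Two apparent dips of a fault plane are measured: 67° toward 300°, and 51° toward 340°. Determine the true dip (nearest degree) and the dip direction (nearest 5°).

Represent each trace as a vector plunging at its apparent dip toward its trend (east-north-up frame): v₁ = (-0.338, 0.195, -0.921), v₂ = (-0.215, 0.591, -0.777).
Cross product v₁ × v₂ gives the pole to the plane: n ∝ (-0.393, 0.065, 0.158).
True dip = arccos(n_z / |n|) = arccos(0.3692) = 68.3°.
Dip direction = atan2(-0.393, 0.065) = 279° (azimuth of n's horizontal projection).

true dip 68°, dip direction 280°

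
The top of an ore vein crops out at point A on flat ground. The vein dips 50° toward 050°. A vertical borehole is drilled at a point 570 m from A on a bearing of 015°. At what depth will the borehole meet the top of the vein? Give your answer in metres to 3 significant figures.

The hole lies 35° from the dip direction, so the down-dip offset is 570 × cos 35° = 466.92 m.
Depth = down-dip offset × tan(dip) = 466.92 × tan 50° = 466.92 × 1.1918
Depth = 556.45 m

556 m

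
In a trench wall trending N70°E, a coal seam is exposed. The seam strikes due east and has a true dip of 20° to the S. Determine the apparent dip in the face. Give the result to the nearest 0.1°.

The section lies 20° from the strike.
tan α = tan 20° × sin 20° = 0.3640 × 0.3420 = 0.1245
apparent dip = arctan 0.1245 = 7.10°

7.1°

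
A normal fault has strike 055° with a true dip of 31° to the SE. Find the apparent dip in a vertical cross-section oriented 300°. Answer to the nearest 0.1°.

28.6°

The section lies 65° from the strike.
tan(apparent dip) = tan 31° · sin 65° = 0.5446
apparent dip = arctan 0.5446 = 28.57°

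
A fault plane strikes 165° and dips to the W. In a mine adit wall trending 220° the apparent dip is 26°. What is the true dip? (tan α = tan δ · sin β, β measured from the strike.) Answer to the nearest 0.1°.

30.8°

The section is 55° from the strike.
tan(true dip) = tan 26° / sin 55° = 0.5954
true dip = arctan 0.5954 = 30.77°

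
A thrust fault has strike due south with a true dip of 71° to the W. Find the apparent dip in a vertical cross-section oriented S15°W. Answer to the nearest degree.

The strike is due south and the section trends S15°W; the acute angle between them is β = 15°.
tan α = tan 71° × sin 15° = 2.9042 × 0.2588 = 0.7517
apparent dip = arctan 0.7517 = 36.93°

37°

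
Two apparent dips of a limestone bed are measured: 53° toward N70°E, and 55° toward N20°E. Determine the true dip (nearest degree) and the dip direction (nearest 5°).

true dip 57°, dip direction 040°

Represent each trace as a vector plunging at its apparent dip toward its trend (east-north-up frame): v₁ = (0.566, 0.206, -0.799), v₂ = (0.196, 0.539, -0.819).
Cross product v₁ × v₂ gives the pole to the plane: n ∝ (0.262, 0.307, 0.264).
True dip = arccos(n_z / |n|) = arccos(0.5484) = 56.7°.
The horizontal component of n points toward azimuth atan2(n_x, n_y) = 41°, the dip direction.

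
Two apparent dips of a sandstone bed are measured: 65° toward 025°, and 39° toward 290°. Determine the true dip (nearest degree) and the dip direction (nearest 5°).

true dip 67°, dip direction 000°

Each apparent-dip line lies in the plane. As unit vectors (x east, y north, z up), v₁ plunges 65°→025° and v₂ plunges 39°→290°.
Cross product v₁ × v₂ gives the pole to the plane: n ∝ (-0.000, 0.774, 0.327).
True dip = arccos(n_z / |n|) = arccos(0.3893) = 67.1°.
Dip direction = azimuth of (n_x, n_y) = atan2(-0.000, 0.774) = 360°.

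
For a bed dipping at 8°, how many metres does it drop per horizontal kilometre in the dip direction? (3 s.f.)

drop per km = 1000 × tan 8° = 1000 × 0.1405

141 m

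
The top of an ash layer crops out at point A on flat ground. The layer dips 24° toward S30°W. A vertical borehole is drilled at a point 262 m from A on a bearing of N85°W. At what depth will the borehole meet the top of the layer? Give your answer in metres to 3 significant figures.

49.3 m

The hole lies 65° from the dip direction, so the down-dip offset is 262 × cos 65° = 110.73 m.
Depth = down-dip offset × tan(dip) = 110.73 × tan 24° = 110.73 × 0.4452
Depth = 49.30 m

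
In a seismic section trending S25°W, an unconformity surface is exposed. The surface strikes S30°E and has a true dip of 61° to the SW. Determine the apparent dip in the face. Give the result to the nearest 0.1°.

55.9°

The section lies 55° from the strike.
tan(apparent dip) = tan 61° · sin 55° = 1.4778
apparent dip = arctan 1.4778 = 55.91°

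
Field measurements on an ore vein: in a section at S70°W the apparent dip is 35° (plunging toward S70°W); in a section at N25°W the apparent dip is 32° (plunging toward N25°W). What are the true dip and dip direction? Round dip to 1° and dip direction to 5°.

true dip 42°, dip direction 290°

Represent each trace as a vector plunging at its apparent dip toward its trend (east-north-up frame): v₁ = (-0.770, -0.280, -0.574), v₂ = (-0.358, 0.769, -0.530).
The plane normal is n = v₁ × v₂ ∝ (-0.589, 0.202, 0.692).
True dip = arccos(n_z / |n|) = arccos(0.7432) = 42.0°.
The horizontal component of n points toward azimuth atan2(n_x, n_y) = 289°, the dip direction.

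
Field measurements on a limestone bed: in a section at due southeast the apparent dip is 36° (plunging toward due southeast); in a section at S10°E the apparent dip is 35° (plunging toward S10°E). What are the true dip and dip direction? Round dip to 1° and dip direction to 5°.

Each apparent-dip line lies in the plane. As unit vectors (x east, y north, z up), v₁ plunges 36°→due southeast and v₂ plunges 35°→S10°E.
n = v₁ × v₂ = (0.146, -0.245, 0.380) (taken with n_z > 0).
Dip δ = arctan(|n_h|/n_z) = arctan(0.285/0.380) = 36.8°.
Dip direction = azimuth of (n_x, n_y) = atan2(0.146, -0.245) = 149°.

true dip 37°, dip direction 150°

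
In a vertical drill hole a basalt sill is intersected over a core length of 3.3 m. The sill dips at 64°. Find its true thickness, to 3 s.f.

True thickness t = h · cos(dip) = 3.3 × cos 64°
t = 3.3 × 0.4384 = 1.447 m

1.45 m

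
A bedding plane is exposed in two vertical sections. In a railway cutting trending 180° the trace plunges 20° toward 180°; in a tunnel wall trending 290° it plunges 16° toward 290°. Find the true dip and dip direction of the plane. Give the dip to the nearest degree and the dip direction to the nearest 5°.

The two traces are lines in the plane: v₁ = (sin 180°·cos 20°, cos 180°·cos 20°, −sin 20°), v₂ = (sin 290°·cos 16°, cos 290°·cos 16°, −sin 16°).
Cross product v₁ × v₂ gives the pole to the plane: n ∝ (-0.371, -0.309, 0.849).
Dip δ = arctan(|n_h|/n_z) = arctan(0.483/0.849) = 29.6°.
Dip direction = azimuth of (n_x, n_y) = atan2(-0.371, -0.309) = 230°.

true dip 30°, dip direction 230°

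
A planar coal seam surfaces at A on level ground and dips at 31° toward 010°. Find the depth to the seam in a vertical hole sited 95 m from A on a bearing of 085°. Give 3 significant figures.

The hole lies 75° from the dip direction, so the down-dip offset is 95 × cos 75° = 24.59 m.
Depth = down-dip offset × tan(dip) = 24.59 × tan 31° = 24.59 × 0.6009
Depth = 14.77 m

14.8 m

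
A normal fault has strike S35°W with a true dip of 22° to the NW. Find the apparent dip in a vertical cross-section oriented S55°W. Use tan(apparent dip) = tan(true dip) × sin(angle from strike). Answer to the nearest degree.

Angle between strike (S35°W) and section (S55°W): β = 20°.
tan(apparent dip) = tan 22° · sin 20° = 0.1382
apparent dip = arctan 0.1382 = 7.87°

8°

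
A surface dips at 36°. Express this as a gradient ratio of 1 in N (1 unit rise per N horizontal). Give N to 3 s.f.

1 : N means tan θ = 1/N, so N = 1/tan 36° = 1/0.7265

1 in 1.38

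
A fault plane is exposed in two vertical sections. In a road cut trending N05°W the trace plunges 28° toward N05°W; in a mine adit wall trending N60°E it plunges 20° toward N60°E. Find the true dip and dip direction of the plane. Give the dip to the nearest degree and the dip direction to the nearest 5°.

The two traces are lines in the plane: v₁ = (sin 355°·cos 28°, cos 355°·cos 28°, −sin 28°), v₂ = (sin 60°·cos 20°, cos 60°·cos 20°, −sin 20°).
The plane normal is n = v₁ × v₂ ∝ (0.080, 0.408, 0.752).
tan δ = √(n_x²+n_y²)/n_z = 0.416/0.752, so δ = 29.0°.
The horizontal component of n points toward azimuth atan2(n_x, n_y) = 11°, the dip direction.

true dip 29°, dip direction 010°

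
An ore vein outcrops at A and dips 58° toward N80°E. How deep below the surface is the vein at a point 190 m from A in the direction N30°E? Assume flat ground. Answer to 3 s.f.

195 m

The hole lies 50° from the dip direction, so the down-dip offset is 190 × cos 50° = 122.13 m.
Depth = down-dip offset × tan(dip) = 122.13 × tan 58° = 122.13 × 1.6003
Depth = 195.45 m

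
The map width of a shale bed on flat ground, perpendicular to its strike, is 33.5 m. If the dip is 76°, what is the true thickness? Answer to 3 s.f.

32.5 m

True thickness t = w · sin(dip) = 33.5 × sin 76°
t = 33.5 × 0.9703 = 32.505 m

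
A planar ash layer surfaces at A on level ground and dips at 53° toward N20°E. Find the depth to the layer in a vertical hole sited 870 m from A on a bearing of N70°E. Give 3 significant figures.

The hole lies 50° from the dip direction, so the down-dip offset is 870 × cos 50° = 559.23 m.
Depth = down-dip offset × tan(dip) = 559.23 × tan 53° = 559.23 × 1.3270
Depth = 742.12 m

742 m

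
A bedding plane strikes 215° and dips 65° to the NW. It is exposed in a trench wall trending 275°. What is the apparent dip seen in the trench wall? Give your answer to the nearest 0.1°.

The section lies 60° from the strike.
tan(apparent dip) = tan 65° · sin 60° = 1.8572
apparent dip = arctan 1.8572 = 61.70°

61.7°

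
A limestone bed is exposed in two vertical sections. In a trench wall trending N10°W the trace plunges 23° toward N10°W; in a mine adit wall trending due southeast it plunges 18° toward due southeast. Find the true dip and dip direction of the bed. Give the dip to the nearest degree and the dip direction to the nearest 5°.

Represent each trace as a vector plunging at its apparent dip toward its trend (east-north-up frame): v₁ = (-0.160, 0.907, -0.391), v₂ = (0.672, -0.672, -0.309).
Cross product v₁ × v₂ gives the pole to the plane: n ∝ (0.543, 0.312, 0.502).
True dip = arccos(n_z / |n|) = arccos(0.6256) = 51.3°.
Dip direction = atan2(0.543, 0.312) = 60° (azimuth of n's horizontal projection).

true dip 51°, dip direction 060°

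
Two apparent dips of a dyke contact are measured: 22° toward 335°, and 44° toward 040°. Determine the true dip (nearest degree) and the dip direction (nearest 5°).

Represent each trace as a vector plunging at its apparent dip toward its trend (east-north-up frame): v₁ = (-0.392, 0.840, -0.375), v₂ = (0.462, 0.551, -0.695).
n = v₁ × v₂ = (0.377, 0.445, 0.604) (taken with n_z > 0).
True dip = arccos(n_z / |n|) = arccos(0.7193) = 44.0°.
Dip direction = atan2(0.377, 0.445) = 40° (azimuth of n's horizontal projection).

true dip 44°, dip direction 040°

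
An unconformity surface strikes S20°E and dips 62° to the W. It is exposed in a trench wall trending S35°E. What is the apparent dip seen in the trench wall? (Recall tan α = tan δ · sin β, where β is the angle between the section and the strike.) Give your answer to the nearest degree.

The section lies 15° from the strike.
tan α = tan 62° × sin 15° = 1.8807 × 0.2588 = 0.4868
α = arctan(0.4868) = 25.96°

26°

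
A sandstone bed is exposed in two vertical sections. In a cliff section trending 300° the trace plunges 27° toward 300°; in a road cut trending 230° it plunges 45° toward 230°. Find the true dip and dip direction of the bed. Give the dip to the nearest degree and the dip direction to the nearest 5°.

true dip 45°, dip direction 240°

The two traces are lines in the plane: v₁ = (sin 300°·cos 27°, cos 300°·cos 27°, −sin 27°), v₂ = (sin 230°·cos 45°, cos 230°·cos 45°, −sin 45°).
Cross product v₁ × v₂ gives the pole to the plane: n ∝ (-0.521, -0.300, 0.592).
tan δ = √(n_x²+n_y²)/n_z = 0.601/0.592, so δ = 45.4°.
Dip direction = atan2(-0.521, -0.300) = 240° (azimuth of n's horizontal projection).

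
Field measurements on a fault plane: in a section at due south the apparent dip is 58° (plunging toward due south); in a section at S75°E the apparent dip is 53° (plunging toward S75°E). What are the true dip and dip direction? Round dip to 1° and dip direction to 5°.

true dip 62°, dip direction 150°

Represent each trace as a vector plunging at its apparent dip toward its trend (east-north-up frame): v₁ = (0.000, -0.530, -0.848), v₂ = (0.581, -0.156, -0.799).
The plane normal is n = v₁ × v₂ ∝ (0.291, -0.493, 0.308).
Dip δ = arctan(|n_h|/n_z) = arctan(0.573/0.308) = 61.7°.
The horizontal component of n points toward azimuth atan2(n_x, n_y) = 149°, the dip direction.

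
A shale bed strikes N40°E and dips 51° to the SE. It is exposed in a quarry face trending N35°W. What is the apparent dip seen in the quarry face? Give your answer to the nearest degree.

Angle between strike (N40°E) and section (N35°W): β = 75°.
tan(apparent dip) = tan 51° · sin 75° = 1.1928
α = arctan(1.1928) = 50.03°

50°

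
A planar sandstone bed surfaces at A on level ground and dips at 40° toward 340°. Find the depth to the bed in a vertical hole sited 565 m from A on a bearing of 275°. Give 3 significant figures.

200 m

The hole lies 65° from the dip direction, so the down-dip offset is 565 × cos 65° = 238.78 m.
Depth = down-dip offset × tan(dip) = 238.78 × tan 40° = 238.78 × 0.8391
Depth = 200.36 m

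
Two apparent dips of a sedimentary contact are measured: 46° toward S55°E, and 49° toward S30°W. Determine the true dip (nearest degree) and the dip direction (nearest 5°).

Each apparent-dip line lies in the plane. As unit vectors (x east, y north, z up), v₁ plunges 46°→S55°E and v₂ plunges 49°→S30°W.
The plane normal is n = v₁ × v₂ ∝ (0.108, -0.665, 0.454).
True dip = arccos(n_z / |n|) = arccos(0.5586) = 56.0°.
Dip direction = azimuth of (n_x, n_y) = atan2(0.108, -0.665) = 171°.

true dip 56°, dip direction 170°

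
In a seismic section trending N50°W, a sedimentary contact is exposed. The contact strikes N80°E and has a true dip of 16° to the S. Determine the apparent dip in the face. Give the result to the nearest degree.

12°

Angle between strike (N80°E) and section (N50°W): β = 50°.
tan α = tan 16° × sin 50° = 0.2867 × 0.7660 = 0.2197
α = arctan(0.2197) = 12.39°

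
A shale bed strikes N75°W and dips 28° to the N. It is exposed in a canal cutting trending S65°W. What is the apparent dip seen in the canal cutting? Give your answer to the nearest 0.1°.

The section lies 40° from the strike.
tan(apparent dip) = tan 28° · sin 40° = 0.3418
α = arctan(0.3418) = 18.87°

18.9°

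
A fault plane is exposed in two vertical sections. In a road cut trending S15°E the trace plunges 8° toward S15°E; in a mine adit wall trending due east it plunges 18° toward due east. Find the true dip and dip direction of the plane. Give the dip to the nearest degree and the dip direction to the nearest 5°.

The two traces are lines in the plane: v₁ = (sin 165°·cos 8°, cos 165°·cos 8°, −sin 8°), v₂ = (sin 90°·cos 18°, cos 90°·cos 18°, −sin 18°).
The plane normal is n = v₁ × v₂ ∝ (0.296, -0.053, 0.910).
tan δ = √(n_x²+n_y²)/n_z = 0.300/0.910, so δ = 18.3°.
The horizontal component of n points toward azimuth atan2(n_x, n_y) = 100°, the dip direction.

true dip 18°, dip direction 100°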